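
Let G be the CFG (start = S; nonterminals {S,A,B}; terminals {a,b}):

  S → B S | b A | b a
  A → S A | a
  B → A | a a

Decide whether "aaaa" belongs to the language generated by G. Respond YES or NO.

Convert to CNF:
  S -> B S | T1 A | T1 T0
  A -> S A | a
  B -> S A | T0 T0 | a
  T0 -> a
  T1 -> b

CYK table (by increasing span):
  T[0,0] 'a' = {A,B,T0}  orig:{A,B}
  T[1,1] 'a' = {A,B,T0}  orig:{A,B}
  T[2,2] 'a' = {A,B,T0}  orig:{A,B}
  T[3,3] 'a' = {A,B,T0}  orig:{A,B}
  T[0,1] 'aa' = {B}
  T[1,2] 'aa' = {B}
  T[2,3] 'aa' = {B}
  T[0,2] 'aaa' = ∅
  T[1,3] 'aaa' = ∅
  T[0,3] 'aaaa' = ∅

S ∉ T[0,3] ⇒ NO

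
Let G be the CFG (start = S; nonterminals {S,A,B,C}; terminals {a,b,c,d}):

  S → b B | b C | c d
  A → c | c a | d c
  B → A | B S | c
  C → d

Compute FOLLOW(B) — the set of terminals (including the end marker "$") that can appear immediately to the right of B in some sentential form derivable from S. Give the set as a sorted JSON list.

FIRST iteration:
pass 1:
  A via A→c: +{c}
  A via A→d c: +{d}
  B via B→A: +{c,d}
  C via C→d: +{d}
  S via S→b B: +{b}
  S via S→c d: +{c}
  FIRST(S)={b,c}  FIRST(A)={c,d}  FIRST(B)={c,d}  FIRST(C)={d}
pass 2: done
  FIRST(S)={b,c}  FIRST(A)={c,d}  FIRST(B)={c,d}  FIRST(C)={d}

FOLLOW iteration:
FOLLOW(S) := {$}
round 1:
  B→B S: FOLLOW(B) ⊇ FIRST(S) = {b,c}; new: +{b,c}
  B→B S: FOLLOW(S) ⊇ FOLLOW(B) ⊇ {b,c}; new: +{b,c}
  S→b B: FOLLOW(B) ⊇ FOLLOW(S) ⊇ {$,b,c}; new: +{$}
  S→b C: FOLLOW(C) ⊇ FOLLOW(S) ⊇ {$,b,c}; new: +{$,b,c}
  FOLLOW[S]={$,b,c}  FOLLOW[A]={}  FOLLOW[B]={$,b,c}  FOLLOW[C]={$,b,c}
round 2:
  B→A: FOLLOW(A) ⊇ FOLLOW(B) ⊇ {$,b,c}; new: +{$,b,c}
  FOLLOW[S]={$,b,c}  FOLLOW[A]={$,b,c}  FOLLOW[B]={$,b,c}  FOLLOW[C]={$,b,c}
round 3: (stable)
  FOLLOW[S]={$,b,c}  FOLLOW[A]={$,b,c}  FOLLOW[B]={$,b,c}  FOLLOW[C]={$,b,c}

FOLLOW(B) = ["$", "b", "c"]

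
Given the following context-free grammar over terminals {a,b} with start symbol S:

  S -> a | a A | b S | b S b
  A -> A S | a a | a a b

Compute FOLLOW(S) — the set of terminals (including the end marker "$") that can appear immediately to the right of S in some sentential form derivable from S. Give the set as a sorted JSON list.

FIRST iteration:
round 1:
  A via A→a a: +{a}
  S via S→a: +{a}
  S via S→b S: +{b}
  FIRST[S]={a,b}  FIRST[A]={a}
round 2: (stable)
  FIRST[S]={a,b}  FIRST[A]={a}

FOLLOW iteration:
seed FOLLOW(S) with $
iter 1:
  A→A S: FOLLOW(A) ⊇ FIRST(S) = {a,b}; new: +{a,b}
  A→A S: FOLLOW(S) ⊇ FOLLOW(A) ⊇ {a,b}; new: +{a,b}
  S→a A: FOLLOW(A) ⊇ FOLLOW(S) ⊇ {$,a,b}; new: +{$}
  S: {$,a,b}  A: {$,a,b}
iter 2: — fixpoint
  S: {$,a,b}  A: {$,a,b}

FOLLOW(S) = ["$", "a", "b"]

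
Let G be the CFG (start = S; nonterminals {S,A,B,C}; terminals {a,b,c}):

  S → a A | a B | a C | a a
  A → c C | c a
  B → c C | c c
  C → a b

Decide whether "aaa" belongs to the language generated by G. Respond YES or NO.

Convert to CNF:
  S -> T1 A | T1 B | T1 C | T1 T1
  A -> T0 C | T0 T1
  B -> T0 C | T0 T0
  C -> T1 T2
  T0 -> c
  T1 -> a
  T2 -> b

CYK fill:
  [0..0]={T1}  "a"  orig:{}
  [1..1]={T1}  "a"  orig:{}
  [2..2]={T1}  "a"  orig:{}
  [0..1]={S}  "aa"
  [1..2]={S}  "aa"
  [0..2]=∅  "aaa"

S ∉ T[0,2] ⇒ NO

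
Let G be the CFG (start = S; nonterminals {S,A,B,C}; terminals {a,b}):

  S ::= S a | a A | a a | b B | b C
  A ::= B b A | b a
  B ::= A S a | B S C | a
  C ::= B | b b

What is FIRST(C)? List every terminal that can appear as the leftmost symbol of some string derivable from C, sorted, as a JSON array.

FIRST iteration:
round 1:
  A via A→b a: +{b}
  B via B→A S a: +{b}
  B via B→a: +{a}
  C via C→B: +{a,b}
  S via S→a A: +{a}
  S via S→b B: +{b}
  S: {a,b}  A: {b}  B: {a,b}  C: {a,b}
round 2:
  A via A→B b A: +{a}
  S: {a,b}  A: {a,b}  B: {a,b}  C: {a,b}
round 3: — fixpoint
  S: {a,b}  A: {a,b}  B: {a,b}  C: {a,b}

FIRST(C) = ["a", "b"]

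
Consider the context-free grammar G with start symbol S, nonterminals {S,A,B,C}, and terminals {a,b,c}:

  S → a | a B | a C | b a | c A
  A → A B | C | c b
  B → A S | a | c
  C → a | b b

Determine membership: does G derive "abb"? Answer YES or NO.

Convert to CNF:
  S -> T0 T2 | T1 A | T2 B | T2 C | a
  A -> A B | T0 T0 | T1 T0 | a
  B -> A S | a | c
  C -> T0 T0 | a
  T0 -> b
  T1 -> c
  T2 -> a

CYK table (by increasing span):
  cell(0,0) a: {A,B,C,S,T2}  orig:{A,B,C,S}
  cell(1,1) b: {T0}  orig:{}
  cell(2,2) b: {T0}  orig:{}
  cell(0,1) ab: ∅
  cell(1,2) bb: {A,C}
  cell(0,2) abb: {S}

S ∈ T[0,2] ⇒ YES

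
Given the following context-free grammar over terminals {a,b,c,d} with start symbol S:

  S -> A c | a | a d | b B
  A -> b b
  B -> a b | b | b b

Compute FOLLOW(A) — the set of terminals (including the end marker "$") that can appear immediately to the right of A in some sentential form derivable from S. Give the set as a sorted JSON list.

FIRST sets, iterate to fixpoint:
pass 1:
  A via A→b b: +{b}
  B via B→a b: +{a}
  B via B→b: +{b}
  S via S→A c: +{b}
  S via S→a: +{a}
  FIRST(S)={a,b}  FIRST(A)={b}  FIRST(B)={a,b}
pass 2: (no change)
  FIRST(S)={a,b}  FIRST(A)={b}  FIRST(B)={a,b}

FOLLOW iteration:
seed FOLLOW(S) with $
round 1:
  S→A c: FOLLOW(A) ⊇ FIRST(c) = {c}; new: +{c}
  S→b B: FOLLOW(B) ⊇ FOLLOW(S) ⊇ {$}; new: +{$}
  FOLLOW(S)={$}  FOLLOW(A)={c}  FOLLOW(B)={$}
round 2: done
  FOLLOW(S)={$}  FOLLOW(A)={c}  FOLLOW(B)={$}

FOLLOW(A) = ["c"]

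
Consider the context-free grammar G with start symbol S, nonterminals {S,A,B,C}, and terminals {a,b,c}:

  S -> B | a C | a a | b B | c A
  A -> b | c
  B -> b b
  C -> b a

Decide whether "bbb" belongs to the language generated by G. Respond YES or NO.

CNF form of G:
  S -> T0 B | T0 T0 | T1 C | T1 T1 | T2 A
  A -> b | c
  B -> T0 T0
  C -> T0 T1
  T0 -> b
  T1 -> a
  T2 -> c

CYK fill:
  T[0,0] 'b' = {A,T0}  orig:{A}
  T[1,1] 'b' = {A,T0}  orig:{A}
  T[2,2] 'b' = {A,T0}  orig:{A}
  T[0,1] 'bb' = {B,S}
  T[1,2] 'bb' = {B,S}
  T[0,2] 'bbb' = {S}

S ∈ T[0,2] ⇒ YES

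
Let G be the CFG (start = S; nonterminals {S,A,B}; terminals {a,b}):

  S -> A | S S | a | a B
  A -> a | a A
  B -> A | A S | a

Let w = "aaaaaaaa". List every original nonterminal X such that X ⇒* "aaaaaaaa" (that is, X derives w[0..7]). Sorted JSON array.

Convert to CNF:
  S -> S S | T0 A | T0 B | a
  A -> T0 A | a
  B -> A S | T0 A | a
  T0 -> a

CYK table (by increasing span) — only the sub-triangle for w[0..7]:
  cell(0,0) a: {A,B,S,T0}  orig:{A,B,S}
  cell(1,1) a: {A,B,S,T0}  orig:{A,B,S}
  cell(2,2) a: {A,B,S,T0}  orig:{A,B,S}
  cell(3,3) a: {A,B,S,T0}  orig:{A,B,S}
  cell(4,4) a: {A,B,S,T0}  orig:{A,B,S}
  cell(5,5) a: {A,B,S,T0}  orig:{A,B,S}
  cell(6,6) a: {A,B,S,T0}  orig:{A,B,S}
  cell(7,7) a: {A,B,S,T0}  orig:{A,B,S}
  cell(0,1) aa: {A,B,S}
  cell(1,2) aa: {A,B,S}
  cell(2,3) aa: {A,B,S}
  cell(3,4) aa: {A,B,S}
  cell(4,5) aa: {A,B,S}
  cell(5,6) aa: {A,B,S}
  cell(6,7) aa: {A,B,S}
  cell(0,2) aaa: {A,B,S}
  cell(1,3) aaa: {A,B,S}
  cell(2,4) aaa: {A,B,S}
  cell(3,5) aaa: {A,B,S}
  cell(4,6) aaa: {A,B,S}
  cell(5,7) aaa: {A,B,S}
  cell(0,3) aaaa: {A,B,S}
  cell(1,4) aaaa: {A,B,S}
  cell(2,5) aaaa: {A,B,S}
  cell(3,6) aaaa: {A,B,S}
  cell(4,7) aaaa: {A,B,S}
  cell(0,4) aaaaa: {A,B,S}
  cell(1,5) aaaaa: {A,B,S}
  cell(2,6) aaaaa: {A,B,S}
  cell(3,7) aaaaa: {A,B,S}
  cell(0,5) aaaaaa: {A,B,S}
  cell(1,6) aaaaaa: {A,B,S}
  cell(2,7) aaaaaa: {A,B,S}
  cell(0,6) aaaaaaa: {A,B,S}
  cell(1,7) aaaaaaa: {A,B,S}
  cell(0,7) aaaaaaaa: {A,B,S}

Original NTs in T[0,7] deriving "aaaaaaaa": ["A", "B", "S"]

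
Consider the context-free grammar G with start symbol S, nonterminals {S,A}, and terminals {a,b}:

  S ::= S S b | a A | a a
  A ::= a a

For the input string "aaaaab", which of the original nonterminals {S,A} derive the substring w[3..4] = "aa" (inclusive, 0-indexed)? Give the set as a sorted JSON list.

CNF form of G:
  S -> S X2 | T0 A | T0 T0
  A -> T0 T0
  T0 -> a
  T1 -> b
  X2 -> S T1

Fill CYK table bottom-up — only the sub-triangle for w[3..4]:
  cell(3,3) a: {T0}  orig:{}
  cell(4,4) a: {T0}  orig:{}
  cell(3,4) aa: {A,S}

Original NTs in T[3,4] deriving "aa": ["A", "S"]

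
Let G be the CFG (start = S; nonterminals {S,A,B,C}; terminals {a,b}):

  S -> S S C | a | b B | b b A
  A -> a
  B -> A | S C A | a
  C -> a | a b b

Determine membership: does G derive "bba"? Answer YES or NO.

CNF form of G:
  S -> S X4 | T1 B | T1 X5 | a
  A -> a
  B -> S X2 | a
  C -> T0 X3 | a
  T0 -> a
  T1 -> b
  X2 -> C A
  X3 -> T1 T1
  X4 -> S C
  X5 -> T1 A

CYK fill:
  cell(0,0) b: {T1}  orig:{}
  cell(1,1) b: {T1}  orig:{}
  cell(2,2) a: {A,B,C,S,T0}  orig:{A,B,C,S}
  cell(0,1) bb: {X3}  orig:{}
  cell(1,2) ba: {S,X5}  orig:{S}
  cell(0,2) bba: {S}

S ∈ T[0,2] ⇒ YES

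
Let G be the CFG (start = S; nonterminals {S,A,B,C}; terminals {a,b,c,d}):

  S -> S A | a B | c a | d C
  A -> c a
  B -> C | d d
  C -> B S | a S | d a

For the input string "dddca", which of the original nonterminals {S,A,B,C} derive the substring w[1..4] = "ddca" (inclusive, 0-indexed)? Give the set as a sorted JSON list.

Convert to CNF:
  S -> S A | T0 T1 | T1 B | T2 C
  A -> T0 T1
  B -> B S | T1 S | T2 T1 | T2 T2
  C -> B S | T1 S | T2 T1
  T0 -> c
  T1 -> a
  T2 -> d

CYK fill, restricted to cells inside w[1..4]:
  cell(1,1) d: {T2}  orig:{}
  cell(2,2) d: {T2}  orig:{}
  cell(3,3) c: {T0}  orig:{}
  cell(4,4) a: {T1}  orig:{}
  cell(1,2) dd: {B}
  cell(2,3) dc: ∅
  cell(3,4) ca: {A,S}
  cell(1,3) ddc: ∅
  cell(2,4) dca: ∅
  cell(1,4) ddca: {B,C}

Original NTs in T[1,4] deriving "ddca": ["B", "C"]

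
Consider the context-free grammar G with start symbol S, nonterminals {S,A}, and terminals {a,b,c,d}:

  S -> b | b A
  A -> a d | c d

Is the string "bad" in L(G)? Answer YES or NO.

CNF form of G:
  S -> T3 A | b
  A -> T0 T1 | T2 T1
  T0 -> a
  T1 -> d
  T2 -> c
  T3 -> b

CYK table (by increasing span):
  [0..0]={S,T3}  "b"  orig:{S}
  [1..1]={T0}  "a"  orig:{}
  [2..2]={T1}  "d"  orig:{}
  [0..1]=∅  "ba"
  [1..2]={A}  "ad"
  [0..2]={S}  "bad"

S ∈ T[0,2] ⇒ YES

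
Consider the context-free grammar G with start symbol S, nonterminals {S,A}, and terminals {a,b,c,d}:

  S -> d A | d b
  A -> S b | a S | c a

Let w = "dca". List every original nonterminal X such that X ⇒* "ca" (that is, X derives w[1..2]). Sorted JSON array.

CNF form of G:
  S -> T3 A | T3 T0
  A -> S T0 | T1 S | T2 T1
  T0 -> b
  T1 -> a
  T2 -> c
  T3 -> d

Fill CYK table bottom-up — only the sub-triangle for w[1..2]:
  T[1,1] 'c' = {T2}  orig:{}
  T[2,2] 'a' = {T1}  orig:{}
  T[1,2] 'ca' = {A}

Original NTs in T[1,2] deriving "ca": ["A"]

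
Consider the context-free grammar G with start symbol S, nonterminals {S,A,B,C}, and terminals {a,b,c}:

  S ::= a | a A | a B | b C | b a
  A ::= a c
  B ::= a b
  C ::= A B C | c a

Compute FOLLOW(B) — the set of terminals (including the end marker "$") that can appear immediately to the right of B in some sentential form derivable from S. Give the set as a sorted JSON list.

FIRST iteration:
pass 1:
  A via A→a c: +{a}
  B via B→a b: +{a}
  C via C→A B C: +{a}
  C via C→c a: +{c}
  S via S→a: +{a}
  S via S→b C: +{b}
  FIRST(S)={a,b}  FIRST(A)={a}  FIRST(B)={a}  FIRST(C)={a,c}
pass 2: done
  FIRST(S)={a,b}  FIRST(A)={a}  FIRST(B)={a}  FIRST(C)={a,c}

Compute FOLLOW by fixpoint:
initialize: $ ∈ FOLLOW(S)
[1]
  C→A B C: FOLLOW(A) ⊇ FIRST(B) = {a}; new: +{a}
  C→A B C: FOLLOW(B) ⊇ FIRST(C) = {a,c}; new: +{a,c}
  S→a A: FOLLOW(A) ⊇ FOLLOW(S) ⊇ {$}; new: +{$}
  S→a B: FOLLOW(B) ⊇ FOLLOW(S) ⊇ {$}; new: +{$}
  S→b C: FOLLOW(C) ⊇ FOLLOW(S) ⊇ {$}; new: +{$}
  FOLLOW(S)={$}  FOLLOW(A)={$,a}  FOLLOW(B)={$,a,c}  FOLLOW(C)={$}
[2] — fixpoint
  FOLLOW(S)={$}  FOLLOW(A)={$,a}  FOLLOW(B)={$,a,c}  FOLLOW(C)={$}

FOLLOW(B) = ["$", "a", "c"]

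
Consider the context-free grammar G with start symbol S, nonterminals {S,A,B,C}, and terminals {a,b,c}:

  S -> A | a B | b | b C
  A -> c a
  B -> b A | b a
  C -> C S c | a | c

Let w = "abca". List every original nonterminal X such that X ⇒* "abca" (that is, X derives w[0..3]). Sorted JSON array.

Convert to CNF:
  S -> T0 T1 | T1 B | T2 C | b
  A -> T0 T1
  B -> T2 A | T2 T1
  C -> C X3 | a | c
  T0 -> c
  T1 -> a
  T2 -> b
  X3 -> S T0

CYK fill, restricted to cells inside w[0..3]:
  [0..0]={C,T1}  "a"  orig:{C}
  [1..1]={S,T2}  "b"  orig:{S}
  [2..2]={C,T0}  "c"  orig:{C}
  [3..3]={C,T1}  "a"  orig:{C}
  [0..1]=∅  "ab"
  [1..2]={S,X3}  "bc"  orig:{S}
  [2..3]={A,S}  "ca"
  [0..2]={C}  "abc"
  [1..3]={B}  "bca"
  [0..3]={S}  "abca"

Original NTs in T[0,3] deriving "abca": ["S"]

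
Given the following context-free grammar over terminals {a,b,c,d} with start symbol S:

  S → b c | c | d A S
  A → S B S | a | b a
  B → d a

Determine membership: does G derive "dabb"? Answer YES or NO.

Convert to CNF:
  S -> T0 T3 | T2 X5 | c
  A -> S X4 | T0 T1 | a
  B -> T2 T1
  T0 -> b
  T1 -> a
  T2 -> d
  T3 -> c
  X4 -> B S
  X5 -> A S

CYK table (by increasing span):
  cell(0,0) d: {T2}  orig:{}
  cell(1,1) a: {A,T1}  orig:{A}
  cell(2,2) b: {T0}  orig:{}
  cell(3,3) b: {T0}  orig:{}
  cell(0,1) da: {B}
  cell(1,2) ab: ∅
  cell(2,3) bb: ∅
  cell(0,2) dab: ∅
  cell(1,3) abb: ∅
  cell(0,3) dabb: ∅

S ∉ T[0,3] ⇒ NO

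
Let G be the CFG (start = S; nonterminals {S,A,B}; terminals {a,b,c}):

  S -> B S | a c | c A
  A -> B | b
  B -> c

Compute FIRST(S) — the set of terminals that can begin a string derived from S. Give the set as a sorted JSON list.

Compute FIRST by fixpoint:
iter 1:
  A via A→b: +{b}
  B via B→c: +{c}
  S via S→B S: +{c}
  S via S→a c: +{a}
  FIRST[S]={a,c}  FIRST[A]={b}  FIRST[B]={c}
iter 2:
  A via A→B: +{c}
  FIRST[S]={a,c}  FIRST[A]={b,c}  FIRST[B]={c}
iter 3: done
  FIRST[S]={a,c}  FIRST[A]={b,c}  FIRST[B]={c}

FIRST(S) = ["a", "c"]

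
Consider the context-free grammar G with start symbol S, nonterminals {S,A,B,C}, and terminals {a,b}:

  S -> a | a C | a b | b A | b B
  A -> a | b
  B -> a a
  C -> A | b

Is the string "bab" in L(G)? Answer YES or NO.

CNF form of G:
  S -> T0 C | T0 T1 | T1 A | T1 B | a
  A -> a | b
  B -> T0 T0
  C -> a | b
  T0 -> a
  T1 -> b

CYK fill:
  [0..0]={A,C,T1}  "b"  orig:{A,C}
  [1..1]={A,C,S,T0}  "a"  orig:{A,C,S}
  [2..2]={A,C,T1}  "b"  orig:{A,C}
  [0..1]={S}  "ba"
  [1..2]={S}  "ab"
  [0..2]=∅  "bab"

S ∉ T[0,2] ⇒ NO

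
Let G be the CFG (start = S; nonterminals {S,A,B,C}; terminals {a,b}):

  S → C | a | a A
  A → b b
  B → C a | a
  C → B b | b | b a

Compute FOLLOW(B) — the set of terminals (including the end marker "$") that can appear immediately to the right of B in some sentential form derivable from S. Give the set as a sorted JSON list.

FIRST iteration:
iter 1:
  A via A→b b: +{b}
  B via B→a: +{a}
  C via C→B b: +{a}
  C via C→b: +{b}
  S via S→C: +{a,b}
  FIRST(S)={a,b}  FIRST(A)={b}  FIRST(B)={a}  FIRST(C)={a,b}
iter 2:
  B via B→C a: +{b}
  FIRST(S)={a,b}  FIRST(A)={b}  FIRST(B)={a,b}  FIRST(C)={a,b}
iter 3: done
  FIRST(S)={a,b}  FIRST(A)={b}  FIRST(B)={a,b}  FIRST(C)={a,b}

FOLLOW sets:
seed FOLLOW(S) with $
pass 1:
  B→C a: FOLLOW(C) ⊇ FIRST(a) = {a}; new: +{a}
  C→B b: FOLLOW(B) ⊇ FIRST(b) = {b}; new: +{b}
  S→C: FOLLOW(C) ⊇ FOLLOW(S) ⊇ {$}; new: +{$}
  S→a A: FOLLOW(A) ⊇ FOLLOW(S) ⊇ {$}; new: +{$}
  FOLLOW[S]={$}  FOLLOW[A]={$}  FOLLOW[B]={b}  FOLLOW[C]={$,a}
pass 2: (stable)
  FOLLOW[S]={$}  FOLLOW[A]={$}  FOLLOW[B]={b}  FOLLOW[C]={$,a}

FOLLOW(B) = ["b"]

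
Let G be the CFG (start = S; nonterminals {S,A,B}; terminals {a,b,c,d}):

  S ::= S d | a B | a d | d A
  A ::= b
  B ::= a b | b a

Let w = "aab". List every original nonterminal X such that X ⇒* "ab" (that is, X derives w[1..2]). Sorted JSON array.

CNF form of G:
  S -> S T2 | T0 B | T0 T2 | T2 A
  A -> b
  B -> T0 T1 | T1 T0
  T0 -> a
  T1 -> b
  T2 -> d

CYK table (by increasing span) — only the sub-triangle for w[1..2]:
  cell(1,1) a: {T0}  orig:{}
  cell(2,2) b: {A,T1}  orig:{A}
  cell(1,2) ab: {B}

Original NTs in T[1,2] deriving "ab": ["B"]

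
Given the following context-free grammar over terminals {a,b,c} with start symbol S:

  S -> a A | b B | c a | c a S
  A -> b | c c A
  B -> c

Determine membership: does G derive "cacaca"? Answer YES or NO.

Convert to CNF:
  S -> T0 T1 | T0 X4 | T1 A | T2 B
  A -> T0 X3 | b
  B -> c
  T0 -> c
  T1 -> a
  T2 -> b
  X3 -> T0 A
  X4 -> T1 S

CYK table (by increasing span):
  cell(0,0) c: {B,T0}  orig:{B}
  cell(1,1) a: {T1}  orig:{}
  cell(2,2) c: {B,T0}  orig:{B}
  cell(3,3) a: {T1}  orig:{}
  cell(4,4) c: {B,T0}  orig:{B}
  cell(5,5) a: {T1}  orig:{}
  cell(0,1) ca: {S}
  cell(1,2) ac: ∅
  cell(2,3) ca: {S}
  cell(3,4) ac: ∅
  cell(4,5) ca: {S}
  cell(0,2) cac: ∅
  cell(1,3) aca: {X4}  orig:{}
  cell(2,4) cac: ∅
  cell(3,5) aca: {X4}  orig:{}
  cell(0,3) caca: {S}
  cell(1,4) acac: ∅
  cell(2,5) caca: {S}
  cell(0,4) cacac: ∅
  cell(1,5) acaca: {X4}  orig:{}
  cell(0,5) cacaca: {S}

S ∈ T[0,5] ⇒ YES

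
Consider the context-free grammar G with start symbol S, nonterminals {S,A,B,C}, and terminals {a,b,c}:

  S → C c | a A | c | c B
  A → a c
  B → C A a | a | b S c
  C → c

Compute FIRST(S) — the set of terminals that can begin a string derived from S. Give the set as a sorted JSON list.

Compute FIRST by fixpoint:
iter 1:
  A via A→a c: +{a}
  B via B→a: +{a}
  B via B→b S c: +{b}
  C via C→c: +{c}
  S via S→C c: +{c}
  S via S→a A: +{a}
  FIRST[S]={a,c}  FIRST[A]={a}  FIRST[B]={a,b}  FIRST[C]={c}
iter 2:
  B via B→C A a: +{c}
  FIRST[S]={a,c}  FIRST[A]={a}  FIRST[B]={a,b,c}  FIRST[C]={c}
iter 3: (stable)
  FIRST[S]={a,c}  FIRST[A]={a}  FIRST[B]={a,b,c}  FIRST[C]={c}

FIRST(S) = ["a", "c"]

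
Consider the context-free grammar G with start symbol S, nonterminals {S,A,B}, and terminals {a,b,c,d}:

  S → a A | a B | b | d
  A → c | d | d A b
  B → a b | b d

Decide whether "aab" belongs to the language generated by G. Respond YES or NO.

CNF form of G:
  S -> T2 A | T2 B | b | d
  A -> T0 X3 | c | d
  B -> T1 T0 | T2 T1
  T0 -> d
  T1 -> b
  T2 -> a
  X3 -> A T1

CYK table (by increasing span):
  [0..0]={T2}  "a"  orig:{}
  [1..1]={T2}  "a"  orig:{}
  [2..2]={S,T1}  "b"  orig:{S}
  [0..1]=∅  "aa"
  [1..2]={B}  "ab"
  [0..2]={S}  "aab"

S ∈ T[0,2] ⇒ YES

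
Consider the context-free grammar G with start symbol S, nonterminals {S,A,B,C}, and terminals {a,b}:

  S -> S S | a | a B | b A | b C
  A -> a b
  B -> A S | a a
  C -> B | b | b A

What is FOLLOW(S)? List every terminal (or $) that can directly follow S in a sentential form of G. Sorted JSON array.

FIRST iteration:
round 1:
  A via A→a b: +{a}
  B via B→A S: +{a}
  C via C→B: +{a}
  C via C→b: +{b}
  S via S→a: +{a}
  S via S→b A: +{b}
  S: {a,b}  A: {a}  B: {a}  C: {a,b}
round 2: — fixpoint
  S: {a,b}  A: {a}  B: {a}  C: {a,b}

FOLLOW iteration:
FOLLOW(S) := {$}
pass 1:
  B→A S: FOLLOW(A) ⊇ FIRST(S) = {a,b}; new: +{a,b}
  S→S S: FOLLOW(S) ⊇ FIRST(S) = {a,b}; new: +{a,b}
  S→a B: FOLLOW(B) ⊇ FOLLOW(S) ⊇ {$,a,b}; new: +{$,a,b}
  S→b A: FOLLOW(A) ⊇ FOLLOW(S) ⊇ {$,a,b}; new: +{$}
  S→b C: FOLLOW(C) ⊇ FOLLOW(S) ⊇ {$,a,b}; new: +{$,a,b}
  FOLLOW[S]={$,a,b}  FOLLOW[A]={$,a,b}  FOLLOW[B]={$,a,b}  FOLLOW[C]={$,a,b}
pass 2: (no change)
  FOLLOW[S]={$,a,b}  FOLLOW[A]={$,a,b}  FOLLOW[B]={$,a,b}  FOLLOW[C]={$,a,b}

FOLLOW(S) = ["$", "a", "b"]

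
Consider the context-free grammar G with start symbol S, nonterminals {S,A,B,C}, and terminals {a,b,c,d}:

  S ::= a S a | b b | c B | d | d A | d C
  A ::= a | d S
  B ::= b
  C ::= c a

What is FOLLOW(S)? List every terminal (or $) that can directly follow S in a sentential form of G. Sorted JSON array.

FIRST iteration:
round 1:
  A via A→a: +{a}
  A via A→d S: +{d}
  B via B→b: +{b}
  C via C→c a: +{c}
  S via S→a S a: +{a}
  S via S→b b: +{b}
  S via S→c B: +{c}
  S via S→d: +{d}
  S: {a,b,c,d}  A: {a,d}  B: {b}  C: {c}
round 2: (stable)
  S: {a,b,c,d}  A: {a,d}  B: {b}  C: {c}

FOLLOW iteration:
initialize: $ ∈ FOLLOW(S)
iter 1:
  S→a S a: FOLLOW(S) ⊇ FIRST(a) = {a}; new: +{a}
  S→c B: FOLLOW(B) ⊇ FOLLOW(S) ⊇ {$,a}; new: +{$,a}
  S→d A: FOLLOW(A) ⊇ FOLLOW(S) ⊇ {$,a}; new: +{$,a}
  S→d C: FOLLOW(C) ⊇ FOLLOW(S) ⊇ {$,a}; new: +{$,a}
  FOLLOW(S)={$,a}  FOLLOW(A)={$,a}  FOLLOW(B)={$,a}  FOLLOW(C)={$,a}
iter 2: (stable)
  FOLLOW(S)={$,a}  FOLLOW(A)={$,a}  FOLLOW(B)={$,a}  FOLLOW(C)={$,a}

FOLLOW(S) = ["$", "a"]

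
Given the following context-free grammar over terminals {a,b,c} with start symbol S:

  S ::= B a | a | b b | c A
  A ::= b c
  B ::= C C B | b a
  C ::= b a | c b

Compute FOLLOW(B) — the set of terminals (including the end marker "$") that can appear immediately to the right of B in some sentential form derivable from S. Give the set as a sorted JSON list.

FIRST iteration:
pass 1:
  A via A→b c: +{b}
  B via B→b a: +{b}
  C via C→b a: +{b}
  C via C→c b: +{c}
  S via S→B a: +{b}
  S via S→a: +{a}
  S via S→c A: +{c}
  FIRST(S)={a,b,c}  FIRST(A)={b}  FIRST(B)={b}  FIRST(C)={b,c}
pass 2:
  B via B→C C B: +{c}
  FIRST(S)={a,b,c}  FIRST(A)={b}  FIRST(B)={b,c}  FIRST(C)={b,c}
pass 3: done
  FIRST(S)={a,b,c}  FIRST(A)={b}  FIRST(B)={b,c}  FIRST(C)={b,c}

Compute FOLLOW by fixpoint:
seed FOLLOW(S) with $
round 1:
  B→C C B: FOLLOW(C) ⊇ FIRST(C) = {b,c}; new: +{b,c}
  S→B a: FOLLOW(B) ⊇ FIRST(a) = {a}; new: +{a}
  S→c A: FOLLOW(A) ⊇ FOLLOW(S) ⊇ {$}; new: +{$}
  FOLLOW[S]={$}  FOLLOW[A]={$}  FOLLOW[B]={a}  FOLLOW[C]={b,c}
round 2: — fixpoint
  FOLLOW[S]={$}  FOLLOW[A]={$}  FOLLOW[B]={a}  FOLLOW[C]={b,c}

FOLLOW(B) = ["a"]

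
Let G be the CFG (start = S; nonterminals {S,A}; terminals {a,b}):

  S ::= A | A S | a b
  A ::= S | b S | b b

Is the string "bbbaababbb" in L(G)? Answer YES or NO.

CNF form of G:
  S -> A S | T0 T1 | T1 S | T1 T1
  A -> A S | T0 T1 | T1 S | T1 T1
  T0 -> a
  T1 -> b

CYK fill:
  cell(0,0) b: {T1}  orig:{}
  cell(1,1) b: {T1}  orig:{}
  cell(2,2) b: {T1}  orig:{}
  cell(3,3) a: {T0}  orig:{}
  cell(4,4) a: {T0}  orig:{}
  cell(5,5) b: {T1}  orig:{}
  cell(6,6) a: {T0}  orig:{}
  cell(7,7) b: {T1}  orig:{}
  cell(8,8) b: {T1}  orig:{}
  cell(9,9) b: {T1}  orig:{}
  cell(0,1) bb: {A,S}
  cell(1,2) bb: {A,S}
  cell(2,3) ba: ∅
  cell(3,4) aa: ∅
  cell(4,5) ab: {A,S}
  cell(5,6) ba: ∅
  cell(6,7) ab: {A,S}
  cell(7,8) bb: {A,S}
  cell(8,9) bb: {A,S}
  cell(0,2) bbb: {A,S}
  cell(1,3) bba: ∅
  cell(2,4) baa: ∅
  cell(3,5) aab: ∅
  cell(4,6) aba: ∅
  cell(5,7) bab: {A,S}
  cell(6,8) abb: ∅
  cell(7,9) bbb: {A,S}
  cell(0,3) bbba: ∅
  cell(1,4) bbaa: ∅
  cell(2,5) baab: ∅
  cell(3,6) aaba: ∅
  cell(4,7) abab: {A,S}
  cell(5,8) babb: ∅
  cell(6,9) abbb: {A,S}
  cell(0,4) bbbaa: ∅
  cell(1,5) bbaab: ∅
  cell(2,6) baaba: ∅
  cell(3,7) aabab: ∅
  cell(4,8) ababb: ∅
  cell(5,9) babbb: {A,S}
  cell(0,5) bbbaab: ∅
  cell(1,6) bbaaba: ∅
  cell(2,7) baabab: ∅
  cell(3,8) aababb: ∅
  cell(4,9) ababbb: {A,S}
  cell(0,6) bbbaaba: ∅
  cell(1,7) bbaabab: ∅
  cell(2,8) baababb: ∅
  cell(3,9) aababbb: ∅
  cell(0,7) bbbaabab: ∅
  cell(1,8) bbaababb: ∅
  cell(2,9) baababbb: ∅
  cell(0,8) bbbaababb: ∅
  cell(1,9) bbaababbb: ∅
  cell(0,9) bbbaababbb: ∅

S ∉ T[0,9] ⇒ NO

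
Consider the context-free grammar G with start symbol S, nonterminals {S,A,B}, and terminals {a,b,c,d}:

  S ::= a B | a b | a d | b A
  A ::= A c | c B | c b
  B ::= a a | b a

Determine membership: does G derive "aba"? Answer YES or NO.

CNF form of G:
  S -> T1 A | T2 B | T2 T1 | T2 T3
  A -> A T0 | T0 B | T0 T1
  B -> T1 T2 | T2 T2
  T0 -> c
  T1 -> b
  T2 -> a
  T3 -> d

CYK table (by increasing span):
  [0..0]={T2}  "a"  orig:{}
  [1..1]={T1}  "b"  orig:{}
  [2..2]={T2}  "a"  orig:{}
  [0..1]={S}  "ab"
  [1..2]={B}  "ba"
  [0..2]={S}  "aba"

S ∈ T[0,2] ⇒ YES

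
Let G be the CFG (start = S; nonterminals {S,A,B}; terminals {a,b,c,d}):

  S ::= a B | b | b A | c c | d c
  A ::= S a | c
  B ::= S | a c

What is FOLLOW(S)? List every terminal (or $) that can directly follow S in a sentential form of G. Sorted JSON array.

FIRST iteration:
round 1:
  A via A→c: +{c}
  B via B→a c: +{a}
  S via S→a B: +{a}
  S via S→b: +{b}
  S via S→c c: +{c}
  S via S→d c: +{d}
  FIRST(S)={a,b,c,d}  FIRST(A)={c}  FIRST(B)={a}
round 2:
  A via A→S a: +{a,b,d}
  B via B→S: +{b,c,d}
  FIRST(S)={a,b,c,d}  FIRST(A)={a,b,c,d}  FIRST(B)={a,b,c,d}
round 3: done
  FIRST(S)={a,b,c,d}  FIRST(A)={a,b,c,d}  FIRST(B)={a,b,c,d}

Compute FOLLOW by fixpoint:
seed FOLLOW(S) with $
[1]
  A→S a: FOLLOW(S) ⊇ FIRST(a) = {a}; new: +{a}
  S→a B: FOLLOW(B) ⊇ FOLLOW(S) ⊇ {$,a}; new: +{$,a}
  S→b A: FOLLOW(A) ⊇ FOLLOW(S) ⊇ {$,a}; new: +{$,a}
  FOLLOW[S]={$,a}  FOLLOW[A]={$,a}  FOLLOW[B]={$,a}
[2] — fixpoint
  FOLLOW[S]={$,a}  FOLLOW[A]={$,a}  FOLLOW[B]={$,a}

FOLLOW(S) = ["$", "a"]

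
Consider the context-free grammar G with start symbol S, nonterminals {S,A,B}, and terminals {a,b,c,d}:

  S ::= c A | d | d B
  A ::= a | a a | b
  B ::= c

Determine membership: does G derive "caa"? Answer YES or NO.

CNF form of G:
  S -> T1 A | T2 B | d
  A -> T0 T0 | a | b
  B -> c
  T0 -> a
  T1 -> c
  T2 -> d

Fill CYK table bottom-up:
  [0..0]={B,T1}  "c"  orig:{B}
  [1..1]={A,T0}  "a"  orig:{A}
  [2..2]={A,T0}  "a"  orig:{A}
  [0..1]={S}  "ca"
  [1..2]={A}  "aa"
  [0..2]={S}  "caa"

S ∈ T[0,2] ⇒ YES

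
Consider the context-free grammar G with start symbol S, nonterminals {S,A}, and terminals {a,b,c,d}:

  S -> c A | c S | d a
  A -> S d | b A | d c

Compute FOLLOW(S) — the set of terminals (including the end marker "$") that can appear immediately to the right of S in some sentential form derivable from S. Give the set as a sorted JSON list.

FIRST iteration:
[1]
  A via A→b A: +{b}
  A via A→d c: +{d}
  S via S→c A: +{c}
  S via S→d a: +{d}
  S: {c,d}  A: {b,d}
[2]
  A via A→S d: +{c}
  S: {c,d}  A: {b,c,d}
[3] — fixpoint
  S: {c,d}  A: {b,c,d}

Compute FOLLOW by fixpoint:
initialize: $ ∈ FOLLOW(S)
iter 1:
  A→S d: FOLLOW(S) ⊇ FIRST(d) = {d}; new: +{d}
  S→c A: FOLLOW(A) ⊇ FOLLOW(S) ⊇ {$,d}; new: +{$,d}
  S: {$,d}  A: {$,d}
iter 2: (stable)
  S: {$,d}  A: {$,d}

FOLLOW(S) = ["$", "d"]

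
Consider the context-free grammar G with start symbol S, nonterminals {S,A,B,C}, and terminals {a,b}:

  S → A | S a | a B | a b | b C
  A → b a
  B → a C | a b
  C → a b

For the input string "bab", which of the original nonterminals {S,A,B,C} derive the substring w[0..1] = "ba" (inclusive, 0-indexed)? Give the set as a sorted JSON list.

Convert to CNF:
  S -> S T1 | T0 C | T0 T1 | T1 B | T1 T0
  A -> T0 T1
  B -> T1 C | T1 T0
  C -> T1 T0
  T0 -> b
  T1 -> a

CYK fill — only the sub-triangle for w[0..1]:
  T[0,0] 'b' = {T0}  orig:{}
  T[1,1] 'a' = {T1}  orig:{}
  T[0,1] 'ba' = {A,S}

Original NTs in T[0,1] deriving "ba": ["A", "S"]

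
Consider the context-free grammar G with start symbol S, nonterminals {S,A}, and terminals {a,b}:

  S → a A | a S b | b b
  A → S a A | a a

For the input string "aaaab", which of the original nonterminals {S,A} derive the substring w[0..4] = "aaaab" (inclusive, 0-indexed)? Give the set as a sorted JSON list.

CNF form of G:
  S -> T0 A | T0 X3 | T1 T1
  A -> S X2 | T0 T0
  T0 -> a
  T1 -> b
  X2 -> T0 A
  X3 -> S T1

CYK table (by increasing span), restricted to cells inside w[0..4]:
  [0..0]={T0}  "a"  orig:{}
  [1..1]={T0}  "a"  orig:{}
  [2..2]={T0}  "a"  orig:{}
  [3..3]={T0}  "a"  orig:{}
  [4..4]={T1}  "b"  orig:{}
  [0..1]={A}  "aa"
  [1..2]={A}  "aa"
  [2..3]={A}  "aa"
  [3..4]=∅  "ab"
  [0..2]={S,X2}  "aaa"  orig:{S}
  [1..3]={S,X2}  "aaa"  orig:{S}
  [2..4]=∅  "aab"
  [0..3]=∅  "aaaa"
  [1..4]={X3}  "aaab"  orig:{}
  [0..4]={S}  "aaaab"

Original NTs in T[0,4] deriving "aaaab": ["S"]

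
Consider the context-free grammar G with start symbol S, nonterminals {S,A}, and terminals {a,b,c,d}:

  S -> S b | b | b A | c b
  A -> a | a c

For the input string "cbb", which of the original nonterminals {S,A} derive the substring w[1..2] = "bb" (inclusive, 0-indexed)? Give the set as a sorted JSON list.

Convert to CNF:
  S -> S T2 | T1 T2 | T2 A | b
  A -> T0 T1 | a
  T0 -> a
  T1 -> c
  T2 -> b

CYK table (by increasing span) (cells [i..j] with 1 ≤ i ≤ j ≤ 2 only):
  T[1,1] 'b' = {S,T2}  orig:{S}
  T[2,2] 'b' = {S,T2}  orig:{S}
  T[1,2] 'bb' = {S}

Original NTs in T[1,2] deriving "bb": ["S"]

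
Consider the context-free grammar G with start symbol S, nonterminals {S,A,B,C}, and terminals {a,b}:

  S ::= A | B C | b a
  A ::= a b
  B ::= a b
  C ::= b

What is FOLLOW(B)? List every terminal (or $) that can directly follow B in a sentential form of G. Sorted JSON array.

Compute FIRST by fixpoint:
round 1:
  A via A→a b: +{a}
  B via B→a b: +{a}
  C via C→b: +{b}
  S via S→A: +{a}
  S via S→b a: +{b}
  FIRST(S)={a,b}  FIRST(A)={a}  FIRST(B)={a}  FIRST(C)={b}
round 2: done
  FIRST(S)={a,b}  FIRST(A)={a}  FIRST(B)={a}  FIRST(C)={b}

FOLLOW sets:
initialize: $ ∈ FOLLOW(S)
pass 1:
  S→A: FOLLOW(A) ⊇ FOLLOW(S) ⊇ {$}; new: +{$}
  S→B C: FOLLOW(B) ⊇ FIRST(C) = {b}; new: +{b}
  S→B C: FOLLOW(C) ⊇ FOLLOW(S) ⊇ {$}; new: +{$}
  FOLLOW(S)={$}  FOLLOW(A)={$}  FOLLOW(B)={b}  FOLLOW(C)={$}
pass 2: — fixpoint
  FOLLOW(S)={$}  FOLLOW(A)={$}  FOLLOW(B)={b}  FOLLOW(C)={$}

FOLLOW(B) = ["b"]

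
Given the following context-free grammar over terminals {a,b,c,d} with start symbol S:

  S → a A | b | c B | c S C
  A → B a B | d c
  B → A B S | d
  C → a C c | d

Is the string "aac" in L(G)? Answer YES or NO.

CNF form of G:
  S -> T0 A | T2 B | T2 X6 | b
  A -> B X3 | T1 T2
  B -> A X4 | d
  C -> T0 X5 | d
  T0 -> a
  T1 -> d
  T2 -> c
  X3 -> T0 B
  X4 -> B S
  X5 -> C T2
  X6 -> S C

Fill CYK table bottom-up:
  cell(0,0) a: {T0}  orig:{}
  cell(1,1) a: {T0}  orig:{}
  cell(2,2) c: {T2}  orig:{}
  cell(0,1) aa: ∅
  cell(1,2) ac: ∅
  cell(0,2) aac: ∅

S ∉ T[0,2] ⇒ NO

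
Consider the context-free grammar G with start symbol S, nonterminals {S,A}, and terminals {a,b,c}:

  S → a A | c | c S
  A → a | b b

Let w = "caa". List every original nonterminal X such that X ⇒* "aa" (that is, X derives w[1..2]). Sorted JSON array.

Convert to CNF:
  S -> T1 A | T2 S | c
  A -> T0 T0 | a
  T0 -> b
  T1 -> a
  T2 -> c

CYK fill, restricted to cells inside w[1..2]:
  [1..1]={A,T1}  "a"  orig:{A}
  [2..2]={A,T1}  "a"  orig:{A}
  [1..2]={S}  "aa"

Original NTs in T[1,2] deriving "aa": ["S"]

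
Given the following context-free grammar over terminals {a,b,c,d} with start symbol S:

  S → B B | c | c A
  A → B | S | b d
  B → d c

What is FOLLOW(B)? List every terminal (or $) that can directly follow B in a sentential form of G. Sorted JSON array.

Compute FIRST by fixpoint:
iter 1:
  A via A→b d: +{b}
  B via B→d c: +{d}
  S via S→B B: +{d}
  S via S→c: +{c}
  FIRST(S)={c,d}  FIRST(A)={b}  FIRST(B)={d}
iter 2:
  A via A→B: +{d}
  A via A→S: +{c}
  FIRST(S)={c,d}  FIRST(A)={b,c,d}  FIRST(B)={d}
iter 3: (no change)
  FIRST(S)={c,d}  FIRST(A)={b,c,d}  FIRST(B)={d}

Compute FOLLOW by fixpoint:
seed FOLLOW(S) with $
[1]
  S→B B: FOLLOW(B) ⊇ FIRST(B) = {d}; new: +{d}
  S→B B: FOLLOW(B) ⊇ FOLLOW(S) ⊇ {$}; new: +{$}
  S→c A: FOLLOW(A) ⊇ FOLLOW(S) ⊇ {$}; new: +{$}
  FOLLOW(S)={$}  FOLLOW(A)={$}  FOLLOW(B)={$,d}
[2] — fixpoint
  FOLLOW(S)={$}  FOLLOW(A)={$}  FOLLOW(B)={$,d}

FOLLOW(B) = ["$", "d"]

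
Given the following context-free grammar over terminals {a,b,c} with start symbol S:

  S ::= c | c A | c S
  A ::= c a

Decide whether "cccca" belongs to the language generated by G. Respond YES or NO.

Convert to CNF:
  S -> T0 A | T0 S | c
  A -> T0 T1
  T0 -> c
  T1 -> a

CYK fill:
  cell(0,0) c: {S,T0}  orig:{S}
  cell(1,1) c: {S,T0}  orig:{S}
  cell(2,2) c: {S,T0}  orig:{S}
  cell(3,3) c: {S,T0}  orig:{S}
  cell(4,4) a: {T1}  orig:{}
  cell(0,1) cc: {S}
  cell(1,2) cc: {S}
  cell(2,3) cc: {S}
  cell(3,4) ca: {A}
  cell(0,2) ccc: {S}
  cell(1,3) ccc: {S}
  cell(2,4) cca: {S}
  cell(0,3) cccc: {S}
  cell(1,4) ccca: {S}
  cell(0,4) cccca: {S}

S ∈ T[0,4] ⇒ YES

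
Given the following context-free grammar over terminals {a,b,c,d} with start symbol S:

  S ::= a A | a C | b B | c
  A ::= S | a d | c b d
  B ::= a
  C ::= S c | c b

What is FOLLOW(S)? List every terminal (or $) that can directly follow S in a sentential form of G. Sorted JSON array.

FIRST sets, iterate to fixpoint:
[1]
  A via A→a d: +{a}
  A via A→c b d: +{c}
  B via B→a: +{a}
  C via C→c b: +{c}
  S via S→a A: +{a}
  S via S→b B: +{b}
  S via S→c: +{c}
  S: {a,b,c}  A: {a,c}  B: {a}  C: {c}
[2]
  A via A→S: +{b}
  C via C→S c: +{a,b}
  S: {a,b,c}  A: {a,b,c}  B: {a}  C: {a,b,c}
[3] (stable)
  S: {a,b,c}  A: {a,b,c}  B: {a}  C: {a,b,c}

FOLLOW iteration:
initialize: $ ∈ FOLLOW(S)
round 1:
  C→S c: FOLLOW(S) ⊇ FIRST(c) = {c}; new: +{c}
  S→a A: FOLLOW(A) ⊇ FOLLOW(S) ⊇ {$,c}; new: +{$,c}
  S→a C: FOLLOW(C) ⊇ FOLLOW(S) ⊇ {$,c}; new: +{$,c}
  S→b B: FOLLOW(B) ⊇ FOLLOW(S) ⊇ {$,c}; new: +{$,c}
  S: {$,c}  A: {$,c}  B: {$,c}  C: {$,c}
round 2: (stable)
  S: {$,c}  A: {$,c}  B: {$,c}  C: {$,c}

FOLLOW(S) = ["$", "c"]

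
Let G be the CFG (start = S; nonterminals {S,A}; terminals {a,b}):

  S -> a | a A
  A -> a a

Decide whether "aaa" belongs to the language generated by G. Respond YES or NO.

Convert to CNF:
  S -> T0 A | a
  A -> T0 T0
  T0 -> a

Fill CYK table bottom-up:
  [0..0]={S,T0}  "a"  orig:{S}
  [1..1]={S,T0}  "a"  orig:{S}
  [2..2]={S,T0}  "a"  orig:{S}
  [0..1]={A}  "aa"
  [1..2]={A}  "aa"
  [0..2]={S}  "aaa"

S ∈ T[0,2] ⇒ YES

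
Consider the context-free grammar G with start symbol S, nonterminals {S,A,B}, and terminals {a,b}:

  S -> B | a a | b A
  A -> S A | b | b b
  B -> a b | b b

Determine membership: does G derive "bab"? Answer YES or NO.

Convert to CNF:
  S -> T0 A | T0 T0 | T1 T0 | T1 T1
  A -> S A | T0 T0 | b
  B -> T0 T0 | T1 T0
  T0 -> b
  T1 -> a

CYK fill:
  cell(0,0) b: {A,T0}  orig:{A}
  cell(1,1) a: {T1}  orig:{}
  cell(2,2) b: {A,T0}  orig:{A}
  cell(0,1) ba: ∅
  cell(1,2) ab: {B,S}
  cell(0,2) bab: ∅

S ∉ T[0,2] ⇒ NO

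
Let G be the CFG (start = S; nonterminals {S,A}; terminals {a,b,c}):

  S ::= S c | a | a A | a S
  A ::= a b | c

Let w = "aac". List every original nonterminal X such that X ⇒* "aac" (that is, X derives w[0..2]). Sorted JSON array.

CNF form of G:
  S -> S T2 | T0 A | T0 S | a
  A -> T0 T1 | c
  T0 -> a
  T1 -> b
  T2 -> c

Fill CYK table bottom-up (cells [i..j] with 0 ≤ i ≤ j ≤ 2 only):
  [0..0]={S,T0}  "a"  orig:{S}
  [1..1]={S,T0}  "a"  orig:{S}
  [2..2]={A,T2}  "c"  orig:{A}
  [0..1]={S}  "aa"
  [1..2]={S}  "ac"
  [0..2]={S}  "aac"

Original NTs in T[0,2] deriving "aac": ["S"]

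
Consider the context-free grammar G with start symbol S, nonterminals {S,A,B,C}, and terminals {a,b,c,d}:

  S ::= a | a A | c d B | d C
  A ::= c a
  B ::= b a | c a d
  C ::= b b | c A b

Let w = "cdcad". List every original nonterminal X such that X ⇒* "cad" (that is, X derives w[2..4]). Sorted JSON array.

Convert to CNF:
  S -> T0 X6 | T1 A | T3 C | a
  A -> T0 T1
  B -> T0 X4 | T2 T1
  C -> T0 X5 | T2 T2
  T0 -> c
  T1 -> a
  T2 -> b
  T3 -> d
  X4 -> T1 T3
  X5 -> A T2
  X6 -> T3 B

CYK table (by increasing span) — only the sub-triangle for w[2..4]:
  [2..2]={T0}  "c"  orig:{}
  [3..3]={S,T1}  "a"  orig:{S}
  [4..4]={T3}  "d"  orig:{}
  [2..3]={A}  "ca"
  [3..4]={X4}  "ad"  orig:{}
  [2..4]={B}  "cad"

Original NTs in T[2,4] deriving "cad": ["B"]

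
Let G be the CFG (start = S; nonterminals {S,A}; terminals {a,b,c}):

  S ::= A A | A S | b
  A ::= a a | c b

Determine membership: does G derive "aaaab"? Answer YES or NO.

Convert to CNF:
  S -> A A | A S | b
  A -> T0 T0 | T1 T2
  T0 -> a
  T1 -> c
  T2 -> b

Fill CYK table bottom-up:
  [0..0]={T0}  "a"  orig:{}
  [1..1]={T0}  "a"  orig:{}
  [2..2]={T0}  "a"  orig:{}
  [3..3]={T0}  "a"  orig:{}
  [4..4]={S,T2}  "b"  orig:{S}
  [0..1]={A}  "aa"
  [1..2]={A}  "aa"
  [2..3]={A}  "aa"
  [3..4]=∅  "ab"
  [0..2]=∅  "aaa"
  [1..3]=∅  "aaa"
  [2..4]={S}  "aab"
  [0..3]={S}  "aaaa"
  [1..4]=∅  "aaab"
  [0..4]={S}  "aaaab"

S ∈ T[0,4] ⇒ YES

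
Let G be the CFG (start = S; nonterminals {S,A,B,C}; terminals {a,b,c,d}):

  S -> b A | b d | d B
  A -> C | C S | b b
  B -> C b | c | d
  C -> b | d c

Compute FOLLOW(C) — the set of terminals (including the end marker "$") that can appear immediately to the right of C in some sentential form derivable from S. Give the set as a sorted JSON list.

FIRST sets, iterate to fixpoint:
pass 1:
  A via A→b b: +{b}
  B via B→c: +{c}
  B via B→d: +{d}
  C via C→b: +{b}
  C via C→d c: +{d}
  S via S→b A: +{b}
  S via S→d B: +{d}
  FIRST(S)={b,d}  FIRST(A)={b}  FIRST(B)={c,d}  FIRST(C)={b,d}
pass 2:
  A via A→C: +{d}
  B via B→C b: +{b}
  FIRST(S)={b,d}  FIRST(A)={b,d}  FIRST(B)={b,c,d}  FIRST(C)={b,d}
pass 3: — fixpoint
  FIRST(S)={b,d}  FIRST(A)={b,d}  FIRST(B)={b,c,d}  FIRST(C)={b,d}

FOLLOW sets:
FOLLOW(S) := {$}
[1]
  A→C S: FOLLOW(C) ⊇ FIRST(S) = {b,d}; new: +{b,d}
  S→b A: FOLLOW(A) ⊇ FOLLOW(S) ⊇ {$}; new: +{$}
  S→d B: FOLLOW(B) ⊇ FOLLOW(S) ⊇ {$}; new: +{$}
  FOLLOW[S]={$}  FOLLOW[A]={$}  FOLLOW[B]={$}  FOLLOW[C]={b,d}
[2]
  A→C: FOLLOW(C) ⊇ FOLLOW(A) ⊇ {$}; new: +{$}
  FOLLOW[S]={$}  FOLLOW[A]={$}  FOLLOW[B]={$}  FOLLOW[C]={$,b,d}
[3] done
  FOLLOW[S]={$}  FOLLOW[A]={$}  FOLLOW[B]={$}  FOLLOW[C]={$,b,d}

FOLLOW(C) = ["$", "b", "d"]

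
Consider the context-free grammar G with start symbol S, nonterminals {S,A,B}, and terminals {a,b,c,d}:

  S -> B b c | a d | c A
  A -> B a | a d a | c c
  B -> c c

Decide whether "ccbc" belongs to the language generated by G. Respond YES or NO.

Convert to CNF:
  S -> B X5 | T0 T1 | T2 A
  A -> B T0 | T0 X4 | T2 T2
  B -> T2 T2
  T0 -> a
  T1 -> d
  T2 -> c
  T3 -> b
  X4 -> T1 T0
  X5 -> T3 T2

CYK table (by increasing span):
  T[0,0] 'c' = {T2}  orig:{}
  T[1,1] 'c' = {T2}  orig:{}
  T[2,2] 'b' = {T3}  orig:{}
  T[3,3] 'c' = {T2}  orig:{}
  T[0,1] 'cc' = {A,B}
  T[1,2] 'cb' = ∅
  T[2,3] 'bc' = {X5}  orig:{}
  T[0,2] 'ccb' = ∅
  T[1,3] 'cbc' = ∅
  T[0,3] 'ccbc' = {S}

S ∈ T[0,3] ⇒ YES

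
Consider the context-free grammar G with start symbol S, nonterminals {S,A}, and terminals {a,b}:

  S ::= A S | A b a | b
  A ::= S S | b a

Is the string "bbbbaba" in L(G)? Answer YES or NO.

CNF form of G:
  S -> A S | A X2 | b
  A -> S S | T0 T1
  T0 -> b
  T1 -> a
  X2 -> T0 T1

CYK fill:
  [0..0]={S,T0}  "b"  orig:{S}
  [1..1]={S,T0}  "b"  orig:{S}
  [2..2]={S,T0}  "b"  orig:{S}
  [3..3]={S,T0}  "b"  orig:{S}
  [4..4]={T1}  "a"  orig:{}
  [5..5]={S,T0}  "b"  orig:{S}
  [6..6]={T1}  "a"  orig:{}
  [0..1]={A}  "bb"
  [1..2]={A}  "bb"
  [2..3]={A}  "bb"
  [3..4]={A,X2}  "ba"  orig:{A}
  [4..5]=∅  "ab"
  [5..6]={A,X2}  "ba"  orig:{A}
  [0..2]={S}  "bbb"
  [1..3]={S}  "bbb"
  [2..4]=∅  "bba"
  [3..5]={S}  "bab"
  [4..6]=∅  "aba"
  [0..3]={A}  "bbbb"
  [1..4]={S}  "bbba"
  [2..5]={A}  "bbab"
  [3..6]={S}  "baba"
  [0..4]={A}  "bbbba"
  [1..5]={A,S}  "bbbab"
  [2..6]={A}  "bbaba"
  [0..5]={A,S}  "bbbbab"
  [1..6]={S}  "bbbaba"
  [0..6]={A,S}  "bbbbaba"

S ∈ T[0,6] ⇒ YES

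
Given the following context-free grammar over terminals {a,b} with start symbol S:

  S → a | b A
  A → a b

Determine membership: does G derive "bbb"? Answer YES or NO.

CNF form of G:
  S -> T1 A | a
  A -> T0 T1
  T0 -> a
  T1 -> b

CYK fill:
  [0..0]={T1}  "b"  orig:{}
  [1..1]={T1}  "b"  orig:{}
  [2..2]={T1}  "b"  orig:{}
  [0..1]=∅  "bb"
  [1..2]=∅  "bb"
  [0..2]=∅  "bbb"

S ∉ T[0,2] ⇒ NO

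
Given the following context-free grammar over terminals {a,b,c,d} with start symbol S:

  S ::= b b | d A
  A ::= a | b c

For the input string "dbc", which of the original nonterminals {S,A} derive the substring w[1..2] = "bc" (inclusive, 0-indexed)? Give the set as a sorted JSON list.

CNF form of G:
  S -> T0 T0 | T2 A
  A -> T0 T1 | a
  T0 -> b
  T1 -> c
  T2 -> d

CYK fill (cells [i..j] with 1 ≤ i ≤ j ≤ 2 only):
  cell(1,1) b: {T0}  orig:{}
  cell(2,2) c: {T1}  orig:{}
  cell(1,2) bc: {A}

Original NTs in T[1,2] deriving "bc": ["A"]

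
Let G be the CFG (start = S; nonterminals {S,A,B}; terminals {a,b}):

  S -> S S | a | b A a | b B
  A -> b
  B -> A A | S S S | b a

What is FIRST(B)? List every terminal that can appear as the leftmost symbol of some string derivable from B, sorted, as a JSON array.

Compute FIRST by fixpoint:
round 1:
  A via A→b: +{b}
  B via B→A A: +{b}
  S via S→a: +{a}
  S via S→b A a: +{b}
  S: {a,b}  A: {b}  B: {b}
round 2:
  B via B→S S S: +{a}
  S: {a,b}  A: {b}  B: {a,b}
round 3: (no change)
  S: {a,b}  A: {b}  B: {a,b}

FIRST(B) = ["a", "b"]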